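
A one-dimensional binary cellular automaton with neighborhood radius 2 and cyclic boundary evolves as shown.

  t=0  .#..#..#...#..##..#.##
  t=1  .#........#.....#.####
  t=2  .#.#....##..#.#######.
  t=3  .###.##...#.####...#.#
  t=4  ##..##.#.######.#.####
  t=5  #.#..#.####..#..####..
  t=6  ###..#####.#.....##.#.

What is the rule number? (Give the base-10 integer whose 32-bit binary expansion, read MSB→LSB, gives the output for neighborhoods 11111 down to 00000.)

  #####|.  b31=0 t=2,i=16
  ####.|#  b30=1 t=1,i=20
  ###.#|.  b29=0 t=1,i=21
  ###..|.  b28=0 t=2,i=20
  ##.##|#  b27=1 t=3,i=4
  ##.#.|.  b26=0 t=0,i=0
  ##..#|#  b25=1 t=0,i=16
  ##...|#  b24=1 t=3,i=7
  #.###|#  b23=1 t=1,i=18
  #.##.|#  b22=1 t=0,i=20
  #.#.#|#  b21=1 t=3,i=21
  #.#..|#  b20=1 t=0,i=1
  #..##|.  b19=0 t=0,i=13
  #..#.|.  b18=0 t=0,i=3
  #...#|.  b17=0 t=0,i=9
  #....|#  b16=1 t=1,i=3
  .####|#  b15=1 t=1,i=19
  .###.|.  b14=0 t=3,i=2
  .##.#|#  b13=1 t=0,i=21
  .##..|.  b12=0 t=0,i=15
  .#.##|#  b11=1 t=0,i=19
  .#.#.|#  b10=1 t=2,i=2
  .#..#|.  b9=0 t=0,i=2
  .#...|.  b8=0 t=0,i=8
  ..###|.  b7=0 t=5,i=16
  ..##.|.  b6=0 t=0,i=14
  ..#.#|#  b5=1 t=0,i=18
  ..#..|.  b4=0 t=0,i=4
  ...##|.  b3=0 t=2,i=7
  ...#.|#  b2=1 t=0,i=10
  ....#|#  b1=1 t=1,i=8
  .....|.  b0=0 t=1,i=4
  bits 01001011111100011010110000100110 = 1274129446

1274129446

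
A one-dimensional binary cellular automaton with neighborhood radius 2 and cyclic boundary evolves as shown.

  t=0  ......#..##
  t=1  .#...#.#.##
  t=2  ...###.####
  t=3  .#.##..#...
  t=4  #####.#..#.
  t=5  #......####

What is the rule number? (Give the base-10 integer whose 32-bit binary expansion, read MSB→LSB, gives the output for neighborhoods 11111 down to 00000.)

15170276

  [31] ##### => .  t=4,i=2
  [30] ####. => .  t=2,i=9
  [29] ###.# => .  t=2,i=5
  [28] ###.. => .  t=2,i=10
  [27] ##.## => .  t=2,i=6
  [26] ##.#. => .  t=1,i=0
  [25] ##..# => .  t=3,i=5
  [24] ##... => .  t=0,i=0
  [23] #.### => #  t=2,i=7
  [22] #.##. => #  t=1,i=9
  [21] #.#.# => #  t=1,i=7
  [20] #.#.. => .  t=1,i=1
  [19] #..## => .  t=0,i=8
  [18] #..#. => #  t=3,i=6
  [17] #...# => #  t=1,i=3
  [16] #.... => #  t=0,i=1
  [15] .#### => .  t=2,i=8
  [14] .###. => #  t=2,i=4
  [13] .##.# => #  t=1,i=10
  [12] .##.. => #  t=0,i=10
  [11] .#.## => #  t=1,i=8
  [10] .#.#. => .  t=1,i=6
  [9] .#..# => #  t=0,i=7
  [8] .#... => .  t=1,i=2
  [7] ..### => #  t=2,i=3
  [6] ..##. => #  t=0,i=9
  [5] ..#.# => #  t=1,i=5
  [4] ..#.. => .  t=0,i=6
  [3] ...## => .  t=2,i=2
  [2] ...#. => #  t=0,i=5
  [1] ....# => .  t=0,i=4
  [0] ..... => .  t=0,i=2
  bits 00000000111001110111101011100100 = 15170276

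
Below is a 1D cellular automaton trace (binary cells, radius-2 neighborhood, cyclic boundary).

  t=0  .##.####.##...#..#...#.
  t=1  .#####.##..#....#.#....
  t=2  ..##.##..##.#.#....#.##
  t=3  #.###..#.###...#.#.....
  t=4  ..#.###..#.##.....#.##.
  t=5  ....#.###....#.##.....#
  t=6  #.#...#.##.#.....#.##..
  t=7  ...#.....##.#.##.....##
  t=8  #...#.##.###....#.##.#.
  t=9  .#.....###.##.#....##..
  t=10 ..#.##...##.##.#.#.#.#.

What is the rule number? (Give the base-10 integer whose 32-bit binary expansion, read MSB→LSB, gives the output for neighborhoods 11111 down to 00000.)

3213140291

  #####|#  b31=1 t=1,i=3
  ####.|.  b30=0 t=0,i=6
  ###.#|#  b29=1 t=0,i=7
  ###..|#  b28=1 t=3,i=4
  ##.##|#  b27=1 t=0,i=3
  ##.#.|#  b26=1 t=2,i=11
  ##..#|#  b25=1 t=1,i=9
  ##...|#  b24=1 t=0,i=11
  #.###|#  b23=1 t=0,i=4
  #.##.|.  b22=0 t=0,i=9
  #.#.#|.  b21=0 t=2,i=12
  #.#..|.  b20=0 t=1,i=18
  #..##|.  b19=0 t=0,i=0
  #..#.|#  b18=1 t=0,i=16
  #...#|.  b17=0 t=0,i=12
  #....|.  b16=0 t=1,i=13
  .####|#  b15=1 t=0,i=5
  .###.|.  b14=0 t=3,i=3
  .##.#|#  b13=1 t=0,i=2
  .##..|.  b12=0 t=0,i=10
  .#.##|.  b11=0 t=2,i=20
  .#.#.|.  b10=0 t=1,i=17
  .#..#|.  b9=0 t=0,i=15
  .#...|#  b8=1 t=0,i=18
  ..###|.  b7=0 t=1,i=1
  ..##.|#  b6=1 t=0,i=1
  ..#.#|.  b5=0 t=1,i=16
  ..#..|.  b4=0 t=0,i=14
  ...##|.  b3=0 t=1,i=0
  ...#.|.  b2=0 t=0,i=13
  ....#|#  b1=1 t=1,i=14
  .....|#  b0=1 t=1,i=21
  bits 10111111100001001010000101000011 = 3213140291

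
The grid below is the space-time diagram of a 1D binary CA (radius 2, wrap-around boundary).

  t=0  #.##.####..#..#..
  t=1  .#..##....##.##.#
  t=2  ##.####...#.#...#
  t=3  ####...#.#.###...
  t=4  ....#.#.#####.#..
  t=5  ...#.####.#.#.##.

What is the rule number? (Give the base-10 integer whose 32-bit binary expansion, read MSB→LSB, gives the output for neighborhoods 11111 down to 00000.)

  #####|#  b31=1 t=4,i=10
  ####.|.  b30=0 t=0,i=7
  ###.#|#  b29=1 t=2,i=1
  ###..|.  b28=0 t=0,i=8
  ##.##|#  b27=1 t=0,i=4
  ##.#.|.  b26=0 t=1,i=15
  ##..#|.  b25=0 t=0,i=9
  ##...|#  b24=1 t=1,i=6
  #.###|#  b23=1 t=0,i=5
  #.##.|.  b22=0 t=0,i=2
  #.#.#|#  b21=1 t=1,i=16
  #.#..|#  b20=1 t=1,i=1
  #..##|#  b19=1 t=1,i=3
  #..#.|#  b18=1 t=0,i=10
  #...#|.  b17=0 t=2,i=8
  #....|.  b16=0 t=1,i=7
  .####|.  b15=0 t=0,i=6
  .###.|#  b14=1 t=2,i=0
  .##.#|.  b13=0 t=0,i=3
  .##..|#  b12=1 t=1,i=5
  .#.##|#  b11=1 t=0,i=1
  .#.#.|#  b10=1 t=1,i=0
  .#..#|.  b9=0 t=0,i=12
  .#...|#  b8=1 t=2,i=13
  ..###|.  b7=0 t=2,i=16
  ..##.|#  b6=1 t=1,i=4
  ..#.#|.  b5=0 t=0,i=0
  ..#..|#  b4=1 t=0,i=11
  ...##|.  b3=0 t=1,i=9
  ...#.|#  b2=1 t=2,i=9
  ....#|.  b1=0 t=1,i=8
  .....|.  b0=0 t=4,i=0
  bits 10101001101111000101110101010100 = 2847694164

2847694164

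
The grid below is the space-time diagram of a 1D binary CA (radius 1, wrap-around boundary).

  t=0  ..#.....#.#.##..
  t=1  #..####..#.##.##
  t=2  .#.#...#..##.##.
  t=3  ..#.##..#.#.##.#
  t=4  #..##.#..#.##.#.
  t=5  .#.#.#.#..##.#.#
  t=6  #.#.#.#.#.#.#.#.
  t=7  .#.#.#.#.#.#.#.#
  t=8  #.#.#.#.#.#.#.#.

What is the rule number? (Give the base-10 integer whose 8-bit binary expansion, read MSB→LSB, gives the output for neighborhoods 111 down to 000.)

  [7] ### => .  t=1,i=4
  [6] ##. => .  t=0,i=13
  [5] #.# => #  t=0,i=9
  [4] #.. => #  t=0,i=3
  [3] .## => #  t=0,i=12
  [2] .#. => .  t=0,i=2
  [1] ..# => .  t=0,i=1
  [0] ... => #  t=0,i=0
  bits 00111001 = 57

57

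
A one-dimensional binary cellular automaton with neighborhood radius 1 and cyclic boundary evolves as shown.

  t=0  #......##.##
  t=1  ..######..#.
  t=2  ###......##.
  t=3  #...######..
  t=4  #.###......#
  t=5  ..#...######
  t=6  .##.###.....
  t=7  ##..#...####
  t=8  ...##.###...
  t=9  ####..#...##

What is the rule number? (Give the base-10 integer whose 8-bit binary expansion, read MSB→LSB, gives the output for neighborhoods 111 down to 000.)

  ###|.  b7=0 t=0,i=11
  ##.|.  b6=0 t=0,i=0
  #.#|.  b5=0 t=0,i=9
  #..|.  b4=0 t=0,i=1
  .##|#  b3=1 t=0,i=7
  .#.|#  b2=1 t=1,i=10
  ..#|#  b1=1 t=0,i=6
  ...|#  b0=1 t=0,i=2
  bits 00001111 = 15

15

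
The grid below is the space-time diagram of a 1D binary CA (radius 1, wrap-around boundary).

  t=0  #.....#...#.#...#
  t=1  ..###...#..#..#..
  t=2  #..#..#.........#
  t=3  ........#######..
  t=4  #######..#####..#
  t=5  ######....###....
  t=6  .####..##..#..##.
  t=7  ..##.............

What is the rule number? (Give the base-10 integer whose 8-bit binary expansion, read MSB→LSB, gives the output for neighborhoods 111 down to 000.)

  [7] ### => #  t=1,i=3
  [6] ##. => .  t=0,i=0
  [5] #.# => #  t=0,i=11
  [4] #.. => .  t=0,i=1
  [3] .## => .  t=0,i=16
  [2] .#. => .  t=0,i=6
  [1] ..# => .  t=0,i=5
  [0] ... => #  t=0,i=2
  bits 10100001 = 161

161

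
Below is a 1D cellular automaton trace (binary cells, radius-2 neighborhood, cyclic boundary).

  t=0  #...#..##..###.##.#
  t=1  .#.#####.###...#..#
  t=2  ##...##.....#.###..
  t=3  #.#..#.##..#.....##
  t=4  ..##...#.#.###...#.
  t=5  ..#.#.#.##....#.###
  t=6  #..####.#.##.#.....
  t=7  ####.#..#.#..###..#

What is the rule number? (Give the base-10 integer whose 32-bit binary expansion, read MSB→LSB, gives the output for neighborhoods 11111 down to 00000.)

3279488980

  #####|#  b31=1 t=1,i=5
  ####.|#  b30=1 t=1,i=6
  ###.#|.  b29=0 t=0,i=13
  ###..|.  b28=0 t=1,i=11
  ##.##|.  b27=0 t=0,i=14
  ##.#.|.  b26=0 t=3,i=1
  ##..#|#  b25=1 t=0,i=9
  ##...|#  b24=1 t=0,i=1
  #.###|.  b23=0 t=1,i=3
  #.##.|#  b22=1 t=0,i=15
  #.#.#|#  b21=1 t=1,i=1
  #.#..|#  b20=1 t=3,i=2
  #..##|#  b19=1 t=0,i=6
  #..#.|.  b18=0 t=1,i=17
  #...#|.  b17=0 t=0,i=2
  #....|#  b16=1 t=2,i=8
  .####|.  b15=0 t=1,i=4
  .###.|.  b14=0 t=0,i=12
  .##.#|.  b13=0 t=0,i=16
  .##..|.  b12=0 t=0,i=0
  .#.##|.  b11=0 t=1,i=2
  .#.#.|#  b10=1 t=1,i=0
  .#..#|#  b9=1 t=0,i=5
  .#...|#  b8=1 t=3,i=12
  ..###|#  b7=1 t=0,i=11
  ..##.|#  b6=1 t=0,i=7
  ..#.#|.  b5=0 t=1,i=18
  ..#..|#  b4=1 t=0,i=4
  ...##|.  b3=0 t=2,i=4
  ...#.|#  b2=1 t=0,i=3
  ....#|.  b1=0 t=2,i=10
  .....|.  b0=0 t=2,i=9
  bits 11000011011110010000011111010100 = 3279488980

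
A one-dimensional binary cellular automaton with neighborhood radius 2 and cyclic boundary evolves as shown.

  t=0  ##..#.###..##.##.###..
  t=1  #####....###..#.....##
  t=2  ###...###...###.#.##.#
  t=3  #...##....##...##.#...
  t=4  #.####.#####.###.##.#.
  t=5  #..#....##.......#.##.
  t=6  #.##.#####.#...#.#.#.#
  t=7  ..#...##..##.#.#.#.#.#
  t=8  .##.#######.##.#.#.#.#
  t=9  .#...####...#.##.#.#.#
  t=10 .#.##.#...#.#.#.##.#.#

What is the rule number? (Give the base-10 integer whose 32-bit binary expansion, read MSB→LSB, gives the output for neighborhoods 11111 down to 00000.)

2256507002

  nb #####: next=#  (t=1,i=0, bit31=1)
  nb ####.: next=.  (t=1,i=3, bit30=0)
  nb ###.#: next=.  (t=2,i=14, bit29=0)
  nb ###..: next=.  (t=0,i=8, bit28=0)
  nb ##.##: next=.  (t=0,i=13, bit27=0)
  nb ##.#.: next=#  (t=2,i=15, bit26=1)
  nb ##..#: next=#  (t=0,i=2, bit25=1)
  nb ##...: next=.  (t=1,i=5, bit24=0)
  nb #.###: next=.  (t=0,i=6, bit23=0)
  nb #.##.: next=#  (t=0,i=14, bit22=1)
  nb #.#.#: next=#  (t=2,i=16, bit21=1)
  nb #.#..: next=#  (t=3,i=18, bit20=1)
  nb #..##: next=#  (t=0,i=10, bit19=1)
  nb #..#.: next=#  (t=0,i=3, bit18=1)
  nb #...#: next=#  (t=2,i=4, bit17=1)
  nb #....: next=#  (t=1,i=6, bit16=1)
  nb .####: next=#  (t=1,i=21, bit15=1)
  nb .###.: next=.  (t=0,i=7, bit14=0)
  nb .##.#: next=.  (t=0,i=12, bit13=0)
  nb .##..: next=#  (t=0,i=1, bit12=1)
  nb .#.##: next=.  (t=0,i=5, bit11=0)
  nb .#.#.: next=.  (t=4,i=21, bit10=0)
  nb .#..#: next=.  (t=5,i=1, bit9=0)
  nb .#...: next=.  (t=1,i=15, bit8=0)
  nb ..###: next=.  (t=1,i=9, bit7=0)
  nb ..##.: next=#  (t=0,i=0, bit6=1)
  nb ..#.#: next=#  (t=0,i=4, bit5=1)
  nb ..#..: next=#  (t=1,i=14, bit4=1)
  nb ...##: next=#  (t=1,i=8, bit3=1)
  nb ...#.: next=.  (t=3,i=21, bit2=0)
  nb ....#: next=#  (t=1,i=7, bit1=1)
  nb .....: next=.  (t=1,i=17, bit0=0)
  bits 10000110011111111001000001111010 = 2256507002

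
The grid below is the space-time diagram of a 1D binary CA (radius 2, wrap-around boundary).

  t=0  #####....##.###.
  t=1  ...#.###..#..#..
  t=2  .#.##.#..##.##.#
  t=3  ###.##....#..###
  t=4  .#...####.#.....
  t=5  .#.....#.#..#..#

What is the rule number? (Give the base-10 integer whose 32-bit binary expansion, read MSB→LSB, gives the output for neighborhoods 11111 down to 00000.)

1160084530

  nb #####: next=.  (t=0,i=2, bit31=0)
  nb ####.: next=#  (t=0,i=3, bit30=1)
  nb ###.#: next=.  (t=0,i=14, bit29=0)
  nb ###..: next=.  (t=0,i=4, bit28=0)
  nb ##.##: next=.  (t=0,i=11, bit27=0)
  nb ##.#.: next=#  (t=2,i=5, bit26=1)
  nb ##..#: next=.  (t=1,i=8, bit25=0)
  nb ##...: next=#  (t=0,i=5, bit24=1)
  nb #.###: next=.  (t=0,i=0, bit23=0)
  nb #.##.: next=.  (t=2,i=3, bit22=0)
  nb #.#.#: next=#  (t=2,i=1, bit21=1)
  nb #.#..: next=.  (t=2,i=6, bit20=0)
  nb #..##: next=.  (t=2,i=8, bit19=0)
  nb #..#.: next=#  (t=1,i=9, bit18=1)
  nb #...#: next=.  (t=4,i=3, bit17=0)
  nb #....: next=#  (t=0,i=6, bit16=1)
  nb .####: next=.  (t=0,i=1, bit15=0)
  nb .###.: next=#  (t=0,i=13, bit14=1)
  nb .##.#: next=#  (t=0,i=10, bit13=1)
  nb .##..: next=#  (t=3,i=5, bit12=1)
  nb .#.##: next=#  (t=1,i=4, bit11=1)
  nb .#.#.: next=#  (t=2,i=0, bit10=1)
  nb .#..#: next=.  (t=1,i=11, bit9=0)
  nb .#...: next=.  (t=1,i=14, bit8=0)
  nb ..###: next=.  (t=3,i=13, bit7=0)
  nb ..##.: next=.  (t=0,i=9, bit6=0)
  nb ..#.#: next=#  (t=1,i=3, bit5=1)
  nb ..#..: next=#  (t=1,i=10, bit4=1)
  nb ...##: next=.  (t=0,i=8, bit3=0)
  nb ...#.: next=.  (t=1,i=2, bit2=0)
  nb ....#: next=#  (t=0,i=7, bit1=1)
  nb .....: next=.  (t=1,i=0, bit0=0)
  bits 01000101001001010111110000110010 = 1160084530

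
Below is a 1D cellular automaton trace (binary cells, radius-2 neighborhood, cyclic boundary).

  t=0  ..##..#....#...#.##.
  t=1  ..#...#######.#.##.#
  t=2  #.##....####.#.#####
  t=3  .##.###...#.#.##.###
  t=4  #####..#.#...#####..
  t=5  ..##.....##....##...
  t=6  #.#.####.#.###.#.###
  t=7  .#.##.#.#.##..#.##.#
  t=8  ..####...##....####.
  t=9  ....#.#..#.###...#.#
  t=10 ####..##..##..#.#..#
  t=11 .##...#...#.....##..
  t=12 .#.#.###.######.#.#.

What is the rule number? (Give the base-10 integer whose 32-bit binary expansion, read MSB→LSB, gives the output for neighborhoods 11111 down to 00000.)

  #####|#  b31=1 t=1,i=8
  ####.|#  b30=1 t=1,i=11
  ###.#|.  b29=0 t=1,i=12
  ###..|.  b28=0 t=3,i=6
  ##.##|#  b27=1 t=2,i=1
  ##.#.|#  b26=1 t=1,i=13
  ##..#|.  b25=0 t=0,i=4
  ##...|#  b24=1 t=0,i=19
  #.###|#  b23=1 t=2,i=15
  #.##.|#  b22=1 t=0,i=17
  #.#.#|.  b21=0 t=1,i=14
  #.#..|#  b20=1 t=1,i=19
  #..##|.  b19=0 t=4,i=19
  #..#.|.  b18=0 t=0,i=5
  #...#|.  b17=0 t=0,i=0
  #....|#  b16=1 t=0,i=8
  .####|.  b15=0 t=1,i=7
  .###.|.  b14=0 t=3,i=5
  .##.#|#  b13=1 t=1,i=17
  .##..|.  b12=0 t=0,i=3
  .#.##|#  b11=1 t=0,i=16
  .#.#.|.  b10=0 t=3,i=11
  .#..#|#  b9=1 t=1,i=0
  .#...|#  b8=1 t=0,i=7
  ..###|.  b7=0 t=1,i=6
  ..##.|#  b6=1 t=0,i=2
  ..#.#|.  b5=0 t=0,i=15
  ..#..|#  b4=1 t=0,i=6
  ...##|.  b3=0 t=0,i=1
  ...#.|#  b2=1 t=0,i=10
  ....#|#  b1=1 t=0,i=9
  .....|#  b0=1 t=5,i=6
  bits 11001101110100010010101101010111 = 3453037399

3453037399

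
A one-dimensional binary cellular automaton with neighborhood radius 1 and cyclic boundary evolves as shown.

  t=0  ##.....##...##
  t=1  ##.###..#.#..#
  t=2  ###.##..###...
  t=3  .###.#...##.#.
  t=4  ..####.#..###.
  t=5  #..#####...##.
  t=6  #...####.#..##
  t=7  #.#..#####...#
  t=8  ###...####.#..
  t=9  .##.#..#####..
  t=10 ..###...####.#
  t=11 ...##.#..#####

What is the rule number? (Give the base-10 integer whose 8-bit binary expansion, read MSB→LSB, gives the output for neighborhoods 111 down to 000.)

  nb ###: next=#  (t=0,i=0, bit7=1)
  nb ##.: next=#  (t=0,i=1, bit6=1)
  nb #.#: next=#  (t=1,i=2, bit5=1)
  nb #..: next=.  (t=0,i=2, bit4=0)
  nb .##: next=.  (t=0,i=7, bit3=0)
  nb .#.: next=#  (t=1,i=8, bit2=1)
  nb ..#: next=.  (t=0,i=6, bit1=0)
  nb ...: next=#  (t=0,i=3, bit0=1)
  bits 11100101 = 229

229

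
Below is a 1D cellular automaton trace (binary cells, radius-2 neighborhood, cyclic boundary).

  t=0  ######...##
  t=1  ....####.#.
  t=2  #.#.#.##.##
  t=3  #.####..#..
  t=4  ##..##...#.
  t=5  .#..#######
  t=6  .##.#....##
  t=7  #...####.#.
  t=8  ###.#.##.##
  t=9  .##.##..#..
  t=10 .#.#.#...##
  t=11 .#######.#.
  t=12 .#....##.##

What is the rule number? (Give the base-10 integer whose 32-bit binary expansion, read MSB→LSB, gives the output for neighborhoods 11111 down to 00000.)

  [31] ##### => .  t=0,i=0
  [30] ####. => #  t=0,i=4
  [29] ###.# => #  t=1,i=7
  [28] ###.. => #  t=0,i=5
  [27] ##.## => #  t=2,i=8
  [26] ##.#. => .  t=1,i=8
  [25] ##..# => .  t=3,i=6
  [24] ##... => #  t=0,i=6
  [23] #.### => .  t=2,i=9
  [22] #.##. => .  t=2,i=6
  [21] #.#.# => #  t=2,i=2
  [20] #.#.. => #  t=1,i=9
  [19] #..## => .  t=4,i=3
  [18] #..#. => .  t=3,i=7
  [17] #...# => #  t=0,i=7
  [16] #.... => #  t=1,i=0
  [15] .#### => .  t=0,i=10
  [14] .###. => .  t=2,i=10
  [13] .##.# => .  t=2,i=7
  [12] .##.. => #  t=4,i=1
  [11] .#.## => #  t=2,i=5
  [10] .#.#. => #  t=2,i=3
  [9] .#..# => #  t=3,i=9
  [8] .#... => #  t=1,i=10
  [7] ..### => #  t=0,i=9
  [6] ..##. => #  t=4,i=4
  [5] ..#.# => #  t=3,i=0
  [4] ..#.. => .  t=3,i=8
  [3] ...## => .  t=0,i=8
  [2] ...#. => #  t=4,i=8
  [1] ....# => #  t=1,i=2
  [0] ..... => .  t=1,i=1
  bits 01111001001100110001111111100110 = 2033393638

2033393638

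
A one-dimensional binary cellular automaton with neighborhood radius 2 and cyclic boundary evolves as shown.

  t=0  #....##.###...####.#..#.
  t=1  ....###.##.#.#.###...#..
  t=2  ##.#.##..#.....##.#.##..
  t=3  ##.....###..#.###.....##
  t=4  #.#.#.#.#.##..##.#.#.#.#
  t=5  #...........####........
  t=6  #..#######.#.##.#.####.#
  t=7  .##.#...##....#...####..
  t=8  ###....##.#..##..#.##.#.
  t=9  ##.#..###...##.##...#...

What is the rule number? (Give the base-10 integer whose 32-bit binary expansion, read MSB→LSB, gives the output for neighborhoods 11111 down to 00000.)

1670176861

  #####|.  b31=0 t=6,i=5
  ####.|#  b30=1 t=0,i=16
  ###.#|#  b29=1 t=0,i=17
  ###..|.  b28=0 t=0,i=10
  ##.##|.  b27=0 t=0,i=7
  ##.#.|.  b26=0 t=0,i=18
  ##..#|#  b25=1 t=2,i=7
  ##...|#  b24=1 t=0,i=11
  #.###|#  b23=1 t=0,i=8
  #.##.|.  b22=0 t=1,i=8
  #.#.#|.  b21=0 t=1,i=11
  #.#..|.  b20=0 t=0,i=0
  #..##|#  b19=1 t=2,i=23
  #..#.|#  b18=1 t=0,i=21
  #...#|.  b17=0 t=0,i=12
  #....|.  b16=0 t=0,i=2
  .####|#  b15=1 t=0,i=15
  .###.|#  b14=1 t=0,i=9
  .##.#|#  b13=1 t=0,i=6
  .##..|.  b12=0 t=2,i=6
  .#.##|.  b11=0 t=1,i=14
  .#.#.|.  b10=0 t=0,i=23
  .#..#|.  b9=0 t=0,i=20
  .#...|.  b8=0 t=0,i=1
  ..###|.  b7=0 t=0,i=14
  ..##.|#  b6=1 t=0,i=5
  ..#.#|.  b5=0 t=0,i=22
  ..#..|#  b4=1 t=1,i=21
  ...##|#  b3=1 t=0,i=4
  ...#.|#  b2=1 t=1,i=20
  ....#|.  b1=0 t=0,i=3
  .....|#  b0=1 t=1,i=0
  bits 01100011100011001110000001011101 = 1670176861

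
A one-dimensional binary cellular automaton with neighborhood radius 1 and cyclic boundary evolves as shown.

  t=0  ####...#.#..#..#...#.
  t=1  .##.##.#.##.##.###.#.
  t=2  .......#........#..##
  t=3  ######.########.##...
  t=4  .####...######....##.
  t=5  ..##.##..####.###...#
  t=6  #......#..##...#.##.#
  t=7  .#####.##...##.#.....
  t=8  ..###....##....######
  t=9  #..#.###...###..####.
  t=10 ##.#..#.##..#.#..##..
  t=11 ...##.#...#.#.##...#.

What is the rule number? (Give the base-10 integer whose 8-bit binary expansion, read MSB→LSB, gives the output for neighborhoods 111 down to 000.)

  ###|#  b7=1 t=0,i=1
  ##.|.  b6=0 t=0,i=3
  #.#|.  b5=0 t=0,i=8
  #..|#  b4=1 t=0,i=4
  .##|.  b3=0 t=0,i=0
  .#.|#  b2=1 t=0,i=7
  ..#|.  b1=0 t=0,i=6
  ...|#  b0=1 t=0,i=5
  bits 10010101 = 149

149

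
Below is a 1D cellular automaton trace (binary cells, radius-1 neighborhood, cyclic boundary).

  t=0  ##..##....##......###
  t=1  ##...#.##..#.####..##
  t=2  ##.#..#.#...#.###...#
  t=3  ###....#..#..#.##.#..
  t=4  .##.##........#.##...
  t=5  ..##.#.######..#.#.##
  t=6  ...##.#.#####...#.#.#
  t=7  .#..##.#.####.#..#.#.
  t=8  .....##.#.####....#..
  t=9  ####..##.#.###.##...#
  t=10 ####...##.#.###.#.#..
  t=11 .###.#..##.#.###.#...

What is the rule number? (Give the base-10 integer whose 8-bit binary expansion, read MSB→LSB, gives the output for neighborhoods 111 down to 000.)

  ###|#  b7=1 t=0,i=0
  ##.|#  b6=1 t=0,i=1
  #.#|#  b5=1 t=1,i=6
  #..|.  b4=0 t=0,i=2
  .##|.  b3=0 t=0,i=4
  .#.|.  b2=0 t=1,i=5
  ..#|.  b1=0 t=0,i=3
  ...|#  b0=1 t=0,i=7
  bits 11100001 = 225

225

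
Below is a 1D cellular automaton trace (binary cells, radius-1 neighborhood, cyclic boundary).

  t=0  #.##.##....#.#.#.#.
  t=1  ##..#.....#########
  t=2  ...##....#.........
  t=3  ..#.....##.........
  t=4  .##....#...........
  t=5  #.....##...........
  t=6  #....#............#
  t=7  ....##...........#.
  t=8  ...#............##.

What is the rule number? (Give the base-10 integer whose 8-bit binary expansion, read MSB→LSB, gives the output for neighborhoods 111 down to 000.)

  ### -> .   bit 7 = 0  t=1,i=0
  ##. -> .   bit 6 = 0  t=0,i=3
  #.# -> #   bit 5 = 1  t=0,i=1
  #.. -> .   bit 4 = 0  t=0,i=7
  .## -> .   bit 3 = 0  t=0,i=2
  .#. -> #   bit 2 = 1  t=0,i=0
  ..# -> #   bit 1 = 1  t=0,i=10
  ... -> .   bit 0 = 0  t=0,i=8
  bits 00100110 = 38

38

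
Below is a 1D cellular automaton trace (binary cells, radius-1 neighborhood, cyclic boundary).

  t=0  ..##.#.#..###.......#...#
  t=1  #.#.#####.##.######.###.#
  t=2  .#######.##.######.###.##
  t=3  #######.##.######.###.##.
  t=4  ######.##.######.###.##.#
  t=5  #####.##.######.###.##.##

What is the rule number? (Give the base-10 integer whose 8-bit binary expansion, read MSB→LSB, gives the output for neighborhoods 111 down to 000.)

189

  [7] ### => #  t=0,i=11
  [6] ##. => .  t=0,i=3
  [5] #.# => #  t=0,i=4
  [4] #.. => #  t=0,i=0
  [3] .## => #  t=0,i=2
  [2] .#. => #  t=0,i=5
  [1] ..# => .  t=0,i=1
  [0] ... => #  t=0,i=14
  bits 10111101 = 189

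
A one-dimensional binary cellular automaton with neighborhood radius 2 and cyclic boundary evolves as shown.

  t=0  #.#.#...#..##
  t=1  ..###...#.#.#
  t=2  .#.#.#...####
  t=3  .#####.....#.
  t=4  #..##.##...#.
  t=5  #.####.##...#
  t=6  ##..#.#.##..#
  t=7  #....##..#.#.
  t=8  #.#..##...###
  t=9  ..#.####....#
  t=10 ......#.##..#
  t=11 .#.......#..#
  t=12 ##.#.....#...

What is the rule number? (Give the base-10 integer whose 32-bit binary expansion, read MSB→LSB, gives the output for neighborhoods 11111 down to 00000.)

3375985744

  [31] ##### => #  t=3,i=3
  [30] ####. => #  t=2,i=11
  [29] ###.# => .  t=0,i=0
  [28] ###.. => .  t=1,i=4
  [27] ##.## => #  t=4,i=5
  [26] ##.#. => .  t=0,i=1
  [25] ##..# => .  t=6,i=2
  [24] ##... => #  t=1,i=5
  [23] #.### => .  t=5,i=2
  [22] #.##. => .  t=4,i=6
  [21] #.#.# => #  t=0,i=2
  [20] #.#.. => #  t=0,i=4
  [19] #..## => #  t=0,i=10
  [18] #..#. => .  t=6,i=3
  [17] #...# => .  t=0,i=6
  [16] #.... => #  t=3,i=7
  [15] .#### => .  t=2,i=10
  [14] .###. => #  t=0,i=12
  [13] .##.# => #  t=4,i=4
  [12] .##.. => #  t=4,i=7
  [11] .#.## => .  t=6,i=7
  [10] .#.#. => #  t=0,i=3
  [9] .#..# => .  t=0,i=9
  [8] .#... => .  t=0,i=5
  [7] ..### => .  t=0,i=11
  [6] ..##. => #  t=4,i=3
  [5] ..#.# => .  t=1,i=8
  [4] ..#.. => #  t=0,i=8
  [3] ...## => .  t=2,i=8
  [2] ...#. => .  t=0,i=7
  [1] ....# => .  t=3,i=9
  [0] ..... => .  t=3,i=8
  bits 11001001001110010111010001010000 = 3375985744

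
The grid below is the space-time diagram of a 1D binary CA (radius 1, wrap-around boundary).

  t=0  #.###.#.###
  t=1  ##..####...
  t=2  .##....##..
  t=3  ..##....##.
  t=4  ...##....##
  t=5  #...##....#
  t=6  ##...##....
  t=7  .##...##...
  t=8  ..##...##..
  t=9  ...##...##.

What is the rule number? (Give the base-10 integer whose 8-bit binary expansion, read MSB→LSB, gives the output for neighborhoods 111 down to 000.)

116

  ###|.  b7=0 t=0,i=3
  ##.|#  b6=1 t=0,i=0
  #.#|#  b5=1 t=0,i=1
  #..|#  b4=1 t=1,i=2
  .##|.  b3=0 t=0,i=2
  .#.|#  b2=1 t=0,i=6
  ..#|.  b1=0 t=1,i=3
  ...|.  b0=0 t=1,i=9
  bits 01110100 = 116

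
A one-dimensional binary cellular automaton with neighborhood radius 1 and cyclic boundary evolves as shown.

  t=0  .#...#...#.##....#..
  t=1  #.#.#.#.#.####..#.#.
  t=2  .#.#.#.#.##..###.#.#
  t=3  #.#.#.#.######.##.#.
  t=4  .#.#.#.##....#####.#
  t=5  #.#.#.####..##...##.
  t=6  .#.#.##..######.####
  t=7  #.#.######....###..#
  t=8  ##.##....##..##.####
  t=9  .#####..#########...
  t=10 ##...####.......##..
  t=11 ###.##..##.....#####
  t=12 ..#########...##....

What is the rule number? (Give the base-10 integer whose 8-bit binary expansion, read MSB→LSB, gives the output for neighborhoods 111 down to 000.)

  ###|.  b7=0 t=1,i=11
  ##.|#  b6=1 t=0,i=12
  #.#|#  b5=1 t=0,i=10
  #..|#  b4=1 t=0,i=2
  .##|#  b3=1 t=0,i=11
  .#.|.  b2=0 t=0,i=1
  ..#|#  b1=1 t=0,i=0
  ...|.  b0=0 t=0,i=3
  bits 01111010 = 122

122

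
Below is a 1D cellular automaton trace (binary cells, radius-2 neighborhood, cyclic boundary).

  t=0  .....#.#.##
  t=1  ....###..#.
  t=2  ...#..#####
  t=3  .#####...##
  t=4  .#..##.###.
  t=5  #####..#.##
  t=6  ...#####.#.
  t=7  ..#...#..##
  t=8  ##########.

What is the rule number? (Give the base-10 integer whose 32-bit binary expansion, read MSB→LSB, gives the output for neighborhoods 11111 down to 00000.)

1390282620

  [31] ##### => .  t=2,i=8
  [30] ####. => #  t=2,i=9
  [29] ###.# => .  t=6,i=7
  [28] ###.. => #  t=1,i=6
  [27] ##.## => .  t=3,i=0
  [26] ##.#. => .  t=6,i=8
  [25] ##..# => #  t=1,i=7
  [24] ##... => .  t=0,i=0
  [23] #.### => #  t=3,i=1
  [22] #.##. => #  t=0,i=9
  [21] #.#.# => .  t=0,i=7
  [20] #.#.. => #  t=6,i=9
  [19] #..## => #  t=2,i=5
  [18] #..#. => #  t=1,i=8
  [17] #...# => #  t=2,i=1
  [16] #.... => .  t=0,i=1
  [15] .#### => .  t=2,i=7
  [14] .###. => .  t=1,i=5
  [13] .##.# => .  t=3,i=10
  [12] .##.. => .  t=0,i=10
  [11] .#.## => .  t=0,i=8
  [10] .#.#. => #  t=0,i=6
  [9] .#..# => #  t=2,i=4
  [8] .#... => #  t=1,i=10
  [7] ..### => .  t=1,i=4
  [6] ..##. => #  t=3,i=9
  [5] ..#.# => #  t=0,i=5
  [4] ..#.. => #  t=1,i=9
  [3] ...## => #  t=1,i=3
  [2] ...#. => #  t=0,i=4
  [1] ....# => .  t=0,i=3
  [0] ..... => .  t=0,i=2
  bits 01010010110111100000011101111100 = 1390282620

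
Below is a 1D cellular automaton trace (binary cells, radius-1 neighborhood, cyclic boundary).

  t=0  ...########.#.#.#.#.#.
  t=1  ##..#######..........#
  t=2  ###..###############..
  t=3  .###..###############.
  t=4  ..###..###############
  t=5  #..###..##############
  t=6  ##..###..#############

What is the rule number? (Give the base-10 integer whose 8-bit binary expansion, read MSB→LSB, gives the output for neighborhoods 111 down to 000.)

209

  nb ###: next=#  (t=0,i=4, bit7=1)
  nb ##.: next=#  (t=0,i=10, bit6=1)
  nb #.#: next=.  (t=0,i=11, bit5=0)
  nb #..: next=#  (t=0,i=21, bit4=1)
  nb .##: next=.  (t=0,i=3, bit3=0)
  nb .#.: next=.  (t=0,i=12, bit2=0)
  nb ..#: next=.  (t=0,i=2, bit1=0)
  nb ...: next=#  (t=0,i=0, bit0=1)
  bits 11010001 = 209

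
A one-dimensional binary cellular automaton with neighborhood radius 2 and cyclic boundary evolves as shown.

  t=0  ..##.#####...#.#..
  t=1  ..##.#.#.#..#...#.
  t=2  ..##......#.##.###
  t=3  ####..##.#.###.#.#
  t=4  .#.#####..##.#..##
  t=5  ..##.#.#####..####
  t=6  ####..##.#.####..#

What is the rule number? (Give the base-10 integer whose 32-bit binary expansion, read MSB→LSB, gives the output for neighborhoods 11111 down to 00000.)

  #####|#  b31=1 t=0,i=7
  ####.|.  b30=0 t=0,i=8
  ###.#|#  b29=1 t=3,i=13
  ###..|#  b28=1 t=0,i=9
  ##.##|.  b27=0 t=0,i=4
  ##.#.|.  b26=0 t=1,i=4
  ##..#|#  b25=1 t=2,i=0
  ##...|.  b24=0 t=0,i=10
  #.###|#  b23=1 t=0,i=5
  #.##.|#  b22=1 t=2,i=12
  #.#.#|.  b21=0 t=1,i=5
  #.#..|.  b20=0 t=0,i=15
  #..##|#  b19=1 t=2,i=1
  #..#.|.  b18=0 t=1,i=11
  #...#|.  b17=0 t=0,i=11
  #....|.  b16=0 t=0,i=17
  .####|.  b15=0 t=0,i=6
  .###.|.  b14=0 t=2,i=16
  .##.#|#  b13=1 t=0,i=3
  .##..|#  b12=1 t=2,i=3
  .#.##|#  b11=1 t=2,i=11
  .#.#.|.  b10=0 t=0,i=14
  .#..#|#  b9=1 t=1,i=10
  .#...|#  b8=1 t=0,i=16
  ..###|#  b7=1 t=5,i=14
  ..##.|#  b6=1 t=0,i=2
  ..#.#|.  b5=0 t=0,i=13
  ..#..|#  b4=1 t=1,i=12
  ...##|.  b3=0 t=0,i=1
  ...#.|#  b2=1 t=0,i=12
  ....#|.  b1=0 t=0,i=0
  .....|#  b0=1 t=2,i=6
  bits 10110010110010000011101111010101 = 2999466965

2999466965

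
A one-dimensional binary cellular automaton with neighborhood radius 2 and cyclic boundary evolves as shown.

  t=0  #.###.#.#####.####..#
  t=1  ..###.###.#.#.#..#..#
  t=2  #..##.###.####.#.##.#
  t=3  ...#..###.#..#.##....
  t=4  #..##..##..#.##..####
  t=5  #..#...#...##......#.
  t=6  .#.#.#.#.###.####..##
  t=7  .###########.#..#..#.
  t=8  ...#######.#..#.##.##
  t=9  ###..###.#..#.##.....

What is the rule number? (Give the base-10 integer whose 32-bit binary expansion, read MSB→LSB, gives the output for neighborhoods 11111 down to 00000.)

  ##### -> #   bit 31 = 1  t=0,i=10
  ####. -> .   bit 30 = 0  t=0,i=11
  ###.# -> #   bit 29 = 1  t=0,i=4
  ###.. -> #   bit 28 = 1  t=0,i=17
  ##.## -> .   bit 27 = 0  t=0,i=1
  ##.#. -> .   bit 26 = 0  t=0,i=5
  ##..# -> .   bit 25 = 0  t=0,i=18
  ##... -> #   bit 24 = 1  t=3,i=17
  #.### -> #   bit 23 = 1  t=0,i=2
  #.##. -> .   bit 22 = 0  t=2,i=17
  #.#.# -> #   bit 21 = 1  t=0,i=6
  #.#.. -> .   bit 20 = 0  t=1,i=14
  #..## -> .   bit 19 = 0  t=0,i=19
  #..#. -> .   bit 18 = 0  t=1,i=16
  #...# -> #   bit 17 = 1  t=5,i=5
  #.... -> #   bit 16 = 1  t=3,i=18
  .#### -> .   bit 15 = 0  t=0,i=9
  .###. -> #   bit 14 = 1  t=0,i=3
  .##.# -> .   bit 13 = 0  t=0,i=0
  .##.. -> .   bit 12 = 0  t=2,i=0
  .#.## -> #   bit 11 = 1  t=0,i=7
  .#.#. -> #   bit 10 = 1  t=1,i=11
  .#..# -> #   bit 9 = 1  t=1,i=0
  .#... -> .   bit 8 = 0  t=5,i=4
  ..### -> .   bit 7 = 0  t=1,i=2
  ..##. -> #   bit 6 = 1  t=0,i=20
  ..#.# -> #   bit 5 = 1  t=3,i=13
  ..#.. -> #   bit 4 = 1  t=1,i=17
  ...## -> #   bit 3 = 1  t=5,i=10
  ...#. -> .   bit 2 = 0  t=3,i=2
  ....# -> .   bit 1 = 0  t=3,i=1
  ..... -> #   bit 0 = 1  t=3,i=0
  bits 10110001101000110100111001111001 = 2980269689

2980269689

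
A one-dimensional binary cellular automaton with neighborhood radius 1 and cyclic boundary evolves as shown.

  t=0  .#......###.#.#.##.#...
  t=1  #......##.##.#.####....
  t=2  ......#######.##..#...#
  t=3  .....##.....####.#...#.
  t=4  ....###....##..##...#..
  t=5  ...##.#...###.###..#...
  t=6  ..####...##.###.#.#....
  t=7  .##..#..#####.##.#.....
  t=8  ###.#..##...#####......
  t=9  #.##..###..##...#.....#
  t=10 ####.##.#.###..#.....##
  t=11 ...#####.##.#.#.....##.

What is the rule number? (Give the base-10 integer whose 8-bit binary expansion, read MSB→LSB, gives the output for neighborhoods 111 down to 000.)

  nb ###: next=.  (t=0,i=9, bit7=0)
  nb ##.: next=#  (t=0,i=10, bit6=1)
  nb #.#: next=#  (t=0,i=11, bit5=1)
  nb #..: next=.  (t=0,i=2, bit4=0)
  nb .##: next=#  (t=0,i=8, bit3=1)
  nb .#.: next=.  (t=0,i=1, bit2=0)
  nb ..#: next=#  (t=0,i=0, bit1=1)
  nb ...: next=.  (t=0,i=3, bit0=0)
  bits 01101010 = 106

106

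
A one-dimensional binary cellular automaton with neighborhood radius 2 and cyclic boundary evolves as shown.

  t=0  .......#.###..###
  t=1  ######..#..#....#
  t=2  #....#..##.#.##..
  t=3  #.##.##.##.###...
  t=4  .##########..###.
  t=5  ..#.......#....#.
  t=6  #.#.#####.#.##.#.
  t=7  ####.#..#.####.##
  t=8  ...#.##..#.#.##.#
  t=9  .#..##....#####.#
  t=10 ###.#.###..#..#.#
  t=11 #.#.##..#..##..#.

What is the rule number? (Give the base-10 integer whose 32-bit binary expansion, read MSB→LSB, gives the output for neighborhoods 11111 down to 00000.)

963882579

  ##### -> .   bit 31 = 0  t=1,i=1
  ####. -> .   bit 30 = 0  t=1,i=4
  ###.# -> #   bit 29 = 1  t=6,i=8
  ###.. -> #   bit 28 = 1  t=0,i=11
  ##.## -> #   bit 27 = 1  t=3,i=4
  ##.#. -> .   bit 26 = 0  t=2,i=10
  ##..# -> .   bit 25 = 0  t=0,i=12
  ##... -> #   bit 24 = 1  t=0,i=0
  #.### -> .   bit 23 = 0  t=0,i=9
  #.##. -> #   bit 22 = 1  t=2,i=13
  #.#.# -> #   bit 21 = 1  t=2,i=11
  #.#.. -> #   bit 20 = 1  t=7,i=5
  #..## -> .   bit 19 = 0  t=0,i=13
  #..#. -> .   bit 18 = 0  t=1,i=7
  #...# -> #   bit 17 = 1  t=3,i=15
  #.... -> #   bit 16 = 1  t=0,i=1
  .#### -> #   bit 15 = 1  t=1,i=0
  .###. -> .   bit 14 = 0  t=0,i=10
  .##.# -> #   bit 13 = 1  t=2,i=9
  .##.. -> .   bit 12 = 0  t=2,i=14
  .#.## -> #   bit 11 = 1  t=0,i=8
  .#.#. -> #   bit 10 = 1  t=6,i=1
  .#..# -> #   bit 9 = 1  t=1,i=9
  .#... -> .   bit 8 = 0  t=1,i=12
  ..### -> .   bit 7 = 0  t=0,i=14
  ..##. -> #   bit 6 = 1  t=2,i=8
  ..#.# -> .   bit 5 = 0  t=0,i=7
  ..#.. -> #   bit 4 = 1  t=1,i=8
  ...## -> .   bit 3 = 0  t=1,i=15
  ...#. -> .   bit 2 = 0  t=0,i=6
  ....# -> #   bit 1 = 1  t=0,i=5
  ..... -> #   bit 0 = 1  t=0,i=2
  bits 00111001011100111010111001010011 = 963882579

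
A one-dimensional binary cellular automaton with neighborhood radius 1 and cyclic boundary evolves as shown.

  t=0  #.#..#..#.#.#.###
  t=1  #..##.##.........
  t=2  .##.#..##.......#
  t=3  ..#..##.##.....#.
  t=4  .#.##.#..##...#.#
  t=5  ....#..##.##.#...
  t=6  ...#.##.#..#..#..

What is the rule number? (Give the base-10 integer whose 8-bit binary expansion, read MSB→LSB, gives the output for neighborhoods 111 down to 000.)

  [7] ### => .  t=0,i=15
  [6] ##. => #  t=0,i=0
  [5] #.# => .  t=0,i=1
  [4] #.. => #  t=0,i=3
  [3] .## => .  t=0,i=14
  [2] .#. => .  t=0,i=2
  [1] ..# => #  t=0,i=4
  [0] ... => .  t=1,i=9
  bits 01010010 = 82

82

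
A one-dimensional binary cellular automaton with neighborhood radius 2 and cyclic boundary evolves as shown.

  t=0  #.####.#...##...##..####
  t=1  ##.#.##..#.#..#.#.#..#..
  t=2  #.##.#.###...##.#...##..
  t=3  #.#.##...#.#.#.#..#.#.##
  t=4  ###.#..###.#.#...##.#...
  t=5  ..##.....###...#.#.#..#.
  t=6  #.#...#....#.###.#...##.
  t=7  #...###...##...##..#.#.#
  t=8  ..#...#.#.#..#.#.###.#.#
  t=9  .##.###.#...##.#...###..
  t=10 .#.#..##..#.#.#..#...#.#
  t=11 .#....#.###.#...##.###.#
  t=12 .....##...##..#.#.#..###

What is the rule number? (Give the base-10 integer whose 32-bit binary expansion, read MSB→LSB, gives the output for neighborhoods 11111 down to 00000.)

1046904949

  [31] ##### => .  t=0,i=22
  [30] ####. => .  t=0,i=4
  [29] ###.# => #  t=0,i=0
  [28] ###.. => #  t=2,i=9
  [27] ##.## => #  t=0,i=1
  [26] ##.#. => #  t=0,i=6
  [25] ##..# => #  t=0,i=18
  [24] ##... => .  t=0,i=13
  [23] #.### => .  t=0,i=2
  [22] #.##. => #  t=1,i=5
  [21] #.#.# => #  t=1,i=3
  [20] #.#.. => .  t=0,i=7
  [19] #..## => .  t=0,i=19
  [18] #..#. => #  t=1,i=8
  [17] #...# => #  t=0,i=9
  [16] #.... => .  t=5,i=5
  [15] .#### => #  t=0,i=3
  [14] .###. => .  t=2,i=8
  [13] .##.# => .  t=1,i=1
  [12] .##.. => .  t=0,i=12
  [11] .#.## => .  t=1,i=4
  [10] .#.#. => .  t=1,i=10
  [9] .#..# => .  t=1,i=12
  [8] .#... => .  t=0,i=8
  [7] ..### => .  t=0,i=20
  [6] ..##. => #  t=0,i=11
  [5] ..#.# => #  t=1,i=9
  [4] ..#.. => #  t=1,i=21
  [3] ...## => .  t=0,i=10
  [2] ...#. => #  t=3,i=8
  [1] ....# => .  t=5,i=7
  [0] ..... => #  t=5,i=6
  bits 00111110011001101000000001110101 = 1046904949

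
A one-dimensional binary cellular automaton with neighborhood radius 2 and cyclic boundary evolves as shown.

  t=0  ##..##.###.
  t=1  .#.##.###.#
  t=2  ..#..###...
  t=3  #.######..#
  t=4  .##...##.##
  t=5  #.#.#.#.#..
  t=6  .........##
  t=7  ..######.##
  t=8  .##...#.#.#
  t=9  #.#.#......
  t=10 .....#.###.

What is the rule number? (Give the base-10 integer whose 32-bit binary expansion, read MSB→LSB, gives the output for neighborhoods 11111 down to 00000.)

  nb #####: next=.  (t=3,i=4, bit31=0)
  nb ####.: next=#  (t=3,i=6, bit30=1)
  nb ###.#: next=.  (t=0,i=9, bit29=0)
  nb ###..: next=#  (t=2,i=7, bit28=1)
  nb ##.##: next=#  (t=0,i=6, bit27=1)
  nb ##.#.: next=.  (t=1,i=9, bit26=0)
  nb ##..#: next=.  (t=0,i=2, bit25=0)
  nb ##...: next=.  (t=2,i=8, bit24=0)
  nb #.###: next=#  (t=0,i=7, bit23=1)
  nb #.##.: next=.  (t=0,i=0, bit22=0)
  nb #.#.#: next=.  (t=1,i=1, bit21=0)
  nb #.#..: next=.  (t=5,i=8, bit20=0)
  nb #..##: next=#  (t=0,i=3, bit19=1)
  nb #..#.: next=#  (t=5,i=10, bit18=1)
  nb #...#: next=#  (t=4,i=4, bit17=1)
  nb #....: next=.  (t=2,i=9, bit16=0)
  nb .####: next=.  (t=3,i=3, bit15=0)
  nb .###.: next=#  (t=0,i=8, bit14=1)
  nb .##.#: next=.  (t=0,i=5, bit13=0)
  nb .##..: next=#  (t=0,i=1, bit12=1)
  nb .#.##: next=#  (t=1,i=2, bit11=1)
  nb .#.#.: next=.  (t=1,i=0, bit10=0)
  nb .#..#: next=#  (t=2,i=3, bit9=1)
  nb .#...: next=#  (t=9,i=5, bit8=1)
  nb ..###: next=#  (t=2,i=5, bit7=1)
  nb ..##.: next=#  (t=0,i=4, bit6=1)
  nb ..#.#: next=.  (t=5,i=0, bit5=0)
  nb ..#..: next=#  (t=2,i=2, bit4=1)
  nb ...##: next=.  (t=4,i=5, bit3=0)
  nb ...#.: next=.  (t=2,i=1, bit2=0)
  nb ....#: next=#  (t=2,i=0, bit1=1)
  nb .....: next=#  (t=2,i=10, bit0=1)
  bits 01011000100011100101101111010011 = 1485724627

1485724627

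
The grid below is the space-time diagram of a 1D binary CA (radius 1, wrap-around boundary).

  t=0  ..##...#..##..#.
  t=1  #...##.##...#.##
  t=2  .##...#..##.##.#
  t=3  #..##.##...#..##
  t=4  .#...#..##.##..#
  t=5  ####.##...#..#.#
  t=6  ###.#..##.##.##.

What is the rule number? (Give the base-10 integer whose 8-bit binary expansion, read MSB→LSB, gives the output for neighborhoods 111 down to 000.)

181

  ### -> #   bit 7 = 1  t=1,i=15
  ##. -> .   bit 6 = 0  t=0,i=3
  #.# -> #   bit 5 = 1  t=1,i=6
  #.. -> #   bit 4 = 1  t=0,i=4
  .## -> .   bit 3 = 0  t=0,i=2
  .#. -> #   bit 2 = 1  t=0,i=7
  ..# -> .   bit 1 = 0  t=0,i=1
  ... -> #   bit 0 = 1  t=0,i=0
  bits 10110101 = 181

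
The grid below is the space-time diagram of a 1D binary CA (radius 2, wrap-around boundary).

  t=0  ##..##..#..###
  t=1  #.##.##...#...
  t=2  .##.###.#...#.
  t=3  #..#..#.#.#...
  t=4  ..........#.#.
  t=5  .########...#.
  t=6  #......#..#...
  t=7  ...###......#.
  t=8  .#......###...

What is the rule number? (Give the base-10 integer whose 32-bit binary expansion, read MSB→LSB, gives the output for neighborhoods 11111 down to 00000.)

1784289283

  nb #####: next=.  (t=0,i=13, bit31=0)
  nb ####.: next=#  (t=0,i=0, bit30=1)
  nb ###.#: next=#  (t=2,i=6, bit29=1)
  nb ###..: next=.  (t=0,i=1, bit28=0)
  nb ##.##: next=#  (t=1,i=4, bit27=1)
  nb ##.#.: next=.  (t=2,i=7, bit26=0)
  nb ##..#: next=#  (t=0,i=2, bit25=1)
  nb ##...: next=.  (t=1,i=7, bit24=0)
  nb #.###: next=.  (t=2,i=4, bit23=0)
  nb #.##.: next=#  (t=1,i=2, bit22=1)
  nb #.#.#: next=.  (t=3,i=8, bit21=0)
  nb #.#..: next=#  (t=2,i=8, bit20=1)
  nb #..##: next=#  (t=0,i=3, bit19=1)
  nb #..#.: next=.  (t=0,i=7, bit18=0)
  nb #...#: next=#  (t=1,i=8, bit17=1)
  nb #....: next=.  (t=4,i=0, bit16=0)
  nb .####: next=.  (t=0,i=12, bit15=0)
  nb .###.: next=.  (t=2,i=5, bit14=0)
  nb .##.#: next=.  (t=1,i=3, bit13=0)
  nb .##..: next=#  (t=0,i=5, bit12=1)
  nb .#.##: next=#  (t=1,i=1, bit11=1)
  nb .#.#.: next=.  (t=3,i=7, bit10=0)
  nb .#..#: next=.  (t=0,i=9, bit9=0)
  nb .#...: next=.  (t=1,i=11, bit8=0)
  nb ..###: next=.  (t=0,i=11, bit7=0)
  nb ..##.: next=.  (t=0,i=4, bit6=0)
  nb ..#.#: next=.  (t=1,i=0, bit5=0)
  nb ..#..: next=.  (t=0,i=8, bit4=0)
  nb ...##: next=.  (t=7,i=2, bit3=0)
  nb ...#.: next=.  (t=1,i=9, bit2=0)
  nb ....#: next=#  (t=4,i=8, bit1=1)
  nb .....: next=#  (t=4,i=1, bit0=1)
  bits 01101010010110100001100000000011 = 1784289283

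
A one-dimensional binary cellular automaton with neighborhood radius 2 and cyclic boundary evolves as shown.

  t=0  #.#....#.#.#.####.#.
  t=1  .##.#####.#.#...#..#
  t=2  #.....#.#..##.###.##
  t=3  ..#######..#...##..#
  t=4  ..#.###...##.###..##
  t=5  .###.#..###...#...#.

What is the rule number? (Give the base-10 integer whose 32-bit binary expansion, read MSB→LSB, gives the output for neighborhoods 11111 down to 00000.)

2685881599

  ##### -> #   bit 31 = 1  t=1,i=6
  ####. -> .   bit 30 = 0  t=0,i=15
  ###.# -> #   bit 29 = 1  t=0,i=16
  ###.. -> .   bit 28 = 0  t=2,i=0
  ##.## -> .   bit 27 = 0  t=1,i=3
  ##.#. -> .   bit 26 = 0  t=0,i=17
  ##..# -> .   bit 25 = 0  t=3,i=9
  ##... -> .   bit 24 = 0  t=2,i=1
  #.### -> .   bit 23 = 0  t=0,i=13
  #.##. -> .   bit 22 = 0  t=1,i=1
  #.#.# -> .   bit 21 = 0  t=0,i=0
  #.#.. -> #   bit 20 = 1  t=0,i=2
  #..## -> .   bit 19 = 0  t=2,i=10
  #..#. -> #   bit 18 = 1  t=1,i=18
  #...# -> #   bit 17 = 1  t=1,i=14
  #.... -> #   bit 16 = 1  t=0,i=4
  .#### -> .   bit 15 = 0  t=0,i=14
  .###. -> #   bit 14 = 1  t=2,i=15
  .##.# -> .   bit 13 = 0  t=1,i=2
  .##.. -> .   bit 12 = 0  t=3,i=16
  .#.## -> #   bit 11 = 1  t=0,i=12
  .#.#. -> #   bit 10 = 1  t=0,i=1
  .#..# -> .   bit 9 = 0  t=1,i=17
  .#... -> .   bit 8 = 0  t=0,i=3
  ..### -> #   bit 7 = 1  t=3,i=2
  ..##. -> #   bit 6 = 1  t=2,i=11
  ..#.# -> #   bit 5 = 1  t=0,i=7
  ..#.. -> #   bit 4 = 1  t=1,i=16
  ...## -> #   bit 3 = 1  t=3,i=14
  ...#. -> #   bit 2 = 1  t=0,i=6
  ....# -> #   bit 1 = 1  t=0,i=5
  ..... -> #   bit 0 = 1  t=2,i=3
  bits 10100000000101110100110011111111 = 2685881599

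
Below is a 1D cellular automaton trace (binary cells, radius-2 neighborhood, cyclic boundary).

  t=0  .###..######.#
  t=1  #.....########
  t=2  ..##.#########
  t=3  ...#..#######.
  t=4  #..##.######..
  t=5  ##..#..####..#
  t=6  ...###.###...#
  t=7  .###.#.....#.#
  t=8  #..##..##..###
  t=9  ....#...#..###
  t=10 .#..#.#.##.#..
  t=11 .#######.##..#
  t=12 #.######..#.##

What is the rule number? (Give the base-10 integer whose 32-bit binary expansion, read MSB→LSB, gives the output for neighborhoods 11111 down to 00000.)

  #####|#  b31=1 t=0,i=8
  ####.|#  b30=1 t=0,i=10
  ###.#|#  b29=1 t=0,i=11
  ###..|.  b28=0 t=0,i=3
  ##.##|.  b27=0 t=2,i=4
  ##.#.|#  b26=1 t=0,i=12
  ##..#|.  b25=0 t=0,i=4
  ##...|.  b24=0 t=1,i=1
  #.###|.  b23=0 t=0,i=1
  #.##.|.  b22=0 t=10,i=8
  #.#.#|#  b21=1 t=0,i=13
  #.#..|.  b20=0 t=7,i=5
  #..##|.  b19=0 t=0,i=5
  #..#.|#  b18=1 t=4,i=13
  #...#|#  b17=1 t=6,i=1
  #....|#  b16=1 t=1,i=2
  .####|#  b15=1 t=0,i=7
  .###.|.  b14=0 t=0,i=2
  .##.#|#  b13=1 t=2,i=3
  .##..|#  b12=1 t=8,i=4
  .#.##|#  b11=1 t=0,i=0
  .#.#.|#  b10=1 t=7,i=12
  .#..#|#  b9=1 t=3,i=4
  .#...|.  b8=0 t=6,i=0
  ..###|#  b7=1 t=0,i=6
  ..##.|.  b6=0 t=2,i=2
  ..#.#|#  b5=1 t=7,i=11
  ..#..|#  b4=1 t=3,i=3
  ...##|#  b3=1 t=1,i=5
  ...#.|.  b2=0 t=3,i=2
  ....#|.  b1=0 t=1,i=4
  .....|#  b0=1 t=1,i=3
  bits 11100100001001111011111010111001 = 3827809977

3827809977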